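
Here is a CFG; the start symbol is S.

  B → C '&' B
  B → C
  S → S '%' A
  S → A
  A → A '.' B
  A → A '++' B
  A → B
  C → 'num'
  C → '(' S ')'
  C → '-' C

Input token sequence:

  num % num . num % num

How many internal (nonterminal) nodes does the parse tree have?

[S [S [S [A [B [C num]]]] % [A [A [B [C num]]] . [B [C num]]]] % [A [B [C num]]]]

15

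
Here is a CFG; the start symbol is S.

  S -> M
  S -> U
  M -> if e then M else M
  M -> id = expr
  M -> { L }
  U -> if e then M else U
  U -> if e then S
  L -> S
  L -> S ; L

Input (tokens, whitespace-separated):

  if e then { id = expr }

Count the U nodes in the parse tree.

[S [U if e then [S [M { [L [S [M id = expr]]] }]]]]

1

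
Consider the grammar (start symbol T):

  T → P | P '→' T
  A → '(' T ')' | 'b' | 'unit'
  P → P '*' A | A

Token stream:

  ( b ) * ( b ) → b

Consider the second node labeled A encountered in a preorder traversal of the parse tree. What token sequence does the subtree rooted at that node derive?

b

[T [P [P [A ( [T [P [A b]]] )]] * [A ( [T [P [A b]]] )]] → [T [P [A b]]]]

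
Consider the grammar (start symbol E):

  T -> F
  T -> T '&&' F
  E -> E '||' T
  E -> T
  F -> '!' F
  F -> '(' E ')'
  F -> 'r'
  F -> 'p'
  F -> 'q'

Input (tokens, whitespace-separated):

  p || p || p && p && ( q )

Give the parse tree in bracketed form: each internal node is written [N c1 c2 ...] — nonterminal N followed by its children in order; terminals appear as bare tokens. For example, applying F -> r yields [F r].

[E [E [E [T [F p]]] || [T [F p]]] || [T [T [T [F p]] && [F p]] && [F ( [E [T [F q]]] )]]]

E
E || T
E || T || T
T || T || T
F || T || T
p || T || T
p || F || T
p || p || T
p || p || T && F
p || p || T && F && F
p || p || F && F && F
p || p || p && F && F
p || p || p && p && F
p || p || p && p && ( E )
p || p || p && p && ( T )
p || p || p && p && ( F )
p || p || p && p && ( q )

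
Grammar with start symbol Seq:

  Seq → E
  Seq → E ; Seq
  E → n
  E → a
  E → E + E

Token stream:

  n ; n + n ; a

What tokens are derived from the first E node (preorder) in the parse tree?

n

[Seq [E n] ; [Seq [E [E n] + [E n]] ; [Seq [E a]]]]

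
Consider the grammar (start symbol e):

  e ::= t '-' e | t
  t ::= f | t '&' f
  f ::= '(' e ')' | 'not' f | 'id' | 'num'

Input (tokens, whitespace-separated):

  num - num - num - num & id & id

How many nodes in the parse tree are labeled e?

4

[e [t [f num]] - [e [t [f num]] - [e [t [f num]] - [e [t [t [t [f num]] & [f id]] & [f id]]]]]]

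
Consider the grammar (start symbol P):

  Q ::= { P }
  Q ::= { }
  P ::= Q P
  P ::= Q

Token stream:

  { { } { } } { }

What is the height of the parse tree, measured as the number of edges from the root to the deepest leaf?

5

[P [Q { [P [Q { }] [P [Q { }]]] }] [P [Q { }]]]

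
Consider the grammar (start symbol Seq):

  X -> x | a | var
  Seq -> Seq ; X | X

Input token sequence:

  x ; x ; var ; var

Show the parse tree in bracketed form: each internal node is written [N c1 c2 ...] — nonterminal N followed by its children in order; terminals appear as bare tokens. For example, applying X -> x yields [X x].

Seq
Seq ; X
Seq ; X ; X
Seq ; X ; X ; X
X ; X ; X ; X
x ; X ; X ; X
x ; x ; X ; X
x ; x ; var ; X
x ; x ; var ; var

[Seq [Seq [Seq [Seq [X x]] ; [X x]] ; [X var]] ; [X var]]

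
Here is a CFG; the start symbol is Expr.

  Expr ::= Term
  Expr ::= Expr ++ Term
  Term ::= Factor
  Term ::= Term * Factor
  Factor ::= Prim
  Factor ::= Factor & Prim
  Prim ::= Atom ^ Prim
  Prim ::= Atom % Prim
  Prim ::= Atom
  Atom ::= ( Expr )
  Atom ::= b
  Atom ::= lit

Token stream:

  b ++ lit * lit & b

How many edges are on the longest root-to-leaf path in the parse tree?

[Expr [Expr [Term [Factor [Prim [Atom b]]]]] ++ [Term [Term [Factor [Prim [Atom lit]]]] * [Factor [Factor [Prim [Atom lit]]] & [Prim [Atom b]]]]]

6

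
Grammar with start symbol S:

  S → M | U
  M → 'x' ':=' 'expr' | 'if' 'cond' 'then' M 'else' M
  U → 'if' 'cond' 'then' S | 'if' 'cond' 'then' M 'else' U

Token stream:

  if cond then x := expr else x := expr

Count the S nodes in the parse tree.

[S [M if cond then [M x := expr] else [M x := expr]]]

1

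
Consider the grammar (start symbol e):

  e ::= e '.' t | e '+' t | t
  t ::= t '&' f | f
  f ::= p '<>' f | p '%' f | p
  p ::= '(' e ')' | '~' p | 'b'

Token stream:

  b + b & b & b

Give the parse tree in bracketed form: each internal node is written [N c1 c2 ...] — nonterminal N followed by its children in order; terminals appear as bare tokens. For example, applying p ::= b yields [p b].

e
e + t
t + t
f + t
p + t
b + t
b + t & f
b + t & f & f
b + f & f & f
b + p & f & f
b + b & f & f
b + b & p & f
b + b & b & f
b + b & b & p
b + b & b & b

[e [e [t [f [p b]]]] + [t [t [t [f [p b]]] & [f [p b]]] & [f [p b]]]]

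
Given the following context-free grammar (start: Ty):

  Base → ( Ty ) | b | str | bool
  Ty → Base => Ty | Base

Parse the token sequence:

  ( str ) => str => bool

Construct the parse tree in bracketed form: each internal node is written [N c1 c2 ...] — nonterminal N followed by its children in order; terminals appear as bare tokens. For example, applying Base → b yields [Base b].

Ty
Base => Ty
( Ty ) => Ty
( Base ) => Ty
( str ) => Ty
( str ) => Base => Ty
( str ) => str => Ty
( str ) => str => Base
( str ) => str => bool

[Ty [Base ( [Ty [Base str]] )] => [Ty [Base str] => [Ty [Base bool]]]]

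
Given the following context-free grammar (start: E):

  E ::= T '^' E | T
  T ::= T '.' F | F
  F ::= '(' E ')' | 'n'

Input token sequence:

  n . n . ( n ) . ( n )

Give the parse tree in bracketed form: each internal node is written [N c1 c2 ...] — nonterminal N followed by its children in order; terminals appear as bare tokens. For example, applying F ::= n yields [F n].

E
T
T . F
T . F . F
T . F . F . F
F . F . F . F
n . F . F . F
n . n . F . F
n . n . ( E ) . F
n . n . ( T ) . F
n . n . ( F ) . F
n . n . ( n ) . F
n . n . ( n ) . ( E )
n . n . ( n ) . ( T )
n . n . ( n ) . ( F )
n . n . ( n ) . ( n )

[E [T [T [T [T [F n]] . [F n]] . [F ( [E [T [F n]]] )]] . [F ( [E [T [F n]]] )]]]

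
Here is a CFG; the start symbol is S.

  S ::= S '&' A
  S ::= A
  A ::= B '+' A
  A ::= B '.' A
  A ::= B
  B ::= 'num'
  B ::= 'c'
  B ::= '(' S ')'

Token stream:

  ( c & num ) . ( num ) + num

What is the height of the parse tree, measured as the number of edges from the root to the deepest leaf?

[S [A [B ( [S [S [A [B c]]] & [A [B num]]] )] . [A [B ( [S [A [B num]]] )] + [A [B num]]]]]

7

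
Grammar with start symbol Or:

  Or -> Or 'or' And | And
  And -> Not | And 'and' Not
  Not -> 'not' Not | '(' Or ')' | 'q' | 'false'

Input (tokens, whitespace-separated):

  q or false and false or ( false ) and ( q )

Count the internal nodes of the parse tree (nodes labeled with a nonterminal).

[Or [Or [Or [And [Not q]]] or [And [And [Not false]] and [Not false]]] or [And [And [Not ( [Or [And [Not false]]] )]] and [Not ( [Or [And [Not q]]] )]]]

19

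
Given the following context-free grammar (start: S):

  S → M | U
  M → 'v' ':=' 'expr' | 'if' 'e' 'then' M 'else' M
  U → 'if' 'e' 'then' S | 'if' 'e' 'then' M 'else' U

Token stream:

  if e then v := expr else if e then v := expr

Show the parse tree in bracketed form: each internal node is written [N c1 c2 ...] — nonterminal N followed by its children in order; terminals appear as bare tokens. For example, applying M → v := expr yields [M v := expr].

[S [U if e then [M v := expr] else [U if e then [S [M v := expr]]]]]

S
U
if e then M else U
if e then v := expr else U
if e then v := expr else if e then S
if e then v := expr else if e then M
if e then v := expr else if e then v := expr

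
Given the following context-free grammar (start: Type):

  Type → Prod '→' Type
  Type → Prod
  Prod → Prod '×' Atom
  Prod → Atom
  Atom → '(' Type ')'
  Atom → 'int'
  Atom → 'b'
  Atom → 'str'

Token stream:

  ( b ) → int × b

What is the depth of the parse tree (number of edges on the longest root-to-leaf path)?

6

[Type [Prod [Atom ( [Type [Prod [Atom b]]] )]] → [Type [Prod [Prod [Atom int]] × [Atom b]]]]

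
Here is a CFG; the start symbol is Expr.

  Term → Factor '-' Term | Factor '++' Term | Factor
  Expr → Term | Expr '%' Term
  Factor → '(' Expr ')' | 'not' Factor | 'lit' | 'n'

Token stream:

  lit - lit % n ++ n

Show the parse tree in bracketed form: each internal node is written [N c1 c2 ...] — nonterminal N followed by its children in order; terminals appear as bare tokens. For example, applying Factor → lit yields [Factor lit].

[Expr [Expr [Term [Factor lit] - [Term [Factor lit]]]] % [Term [Factor n] ++ [Term [Factor n]]]]

Expr
Expr % Term
Term % Term
Factor - Term % Term
lit - Term % Term
lit - Factor % Term
lit - lit % Term
lit - lit % Factor ++ Term
lit - lit % n ++ Term
lit - lit % n ++ Factor
lit - lit % n ++ n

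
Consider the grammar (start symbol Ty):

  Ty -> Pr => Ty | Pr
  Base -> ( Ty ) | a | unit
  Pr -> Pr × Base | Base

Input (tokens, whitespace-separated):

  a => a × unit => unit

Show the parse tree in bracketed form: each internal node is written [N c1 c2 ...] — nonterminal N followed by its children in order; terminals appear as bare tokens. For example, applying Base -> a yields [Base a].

Ty
Pr => Ty
Base => Ty
a => Ty
a => Pr => Ty
a => Pr × Base => Ty
a => Base × Base => Ty
a => a × Base => Ty
a => a × unit => Ty
a => a × unit => Pr
a => a × unit => Base
a => a × unit => unit

[Ty [Pr [Base a]] => [Ty [Pr [Pr [Base a]] × [Base unit]] => [Ty [Pr [Base unit]]]]]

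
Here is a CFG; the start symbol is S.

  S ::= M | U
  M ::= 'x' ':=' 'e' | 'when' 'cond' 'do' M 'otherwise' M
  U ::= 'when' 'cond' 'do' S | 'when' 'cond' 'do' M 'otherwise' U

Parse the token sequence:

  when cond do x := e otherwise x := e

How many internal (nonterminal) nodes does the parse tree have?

4

[S [M when cond do [M x := e] otherwise [M x := e]]]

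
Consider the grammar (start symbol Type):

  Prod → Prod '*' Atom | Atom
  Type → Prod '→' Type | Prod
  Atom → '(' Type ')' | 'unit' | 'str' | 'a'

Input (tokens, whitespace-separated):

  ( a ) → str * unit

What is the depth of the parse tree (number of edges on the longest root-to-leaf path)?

[Type [Prod [Atom ( [Type [Prod [Atom a]]] )]] → [Type [Prod [Prod [Atom str]] * [Atom unit]]]]

6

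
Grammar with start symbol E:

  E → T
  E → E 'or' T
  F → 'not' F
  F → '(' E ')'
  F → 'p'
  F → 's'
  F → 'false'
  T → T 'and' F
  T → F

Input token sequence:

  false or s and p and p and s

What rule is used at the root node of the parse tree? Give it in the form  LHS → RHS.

E → E 'or' T

[E [E [T [F false]]] or [T [T [T [T [F s]] and [F p]] and [F p]] and [F s]]]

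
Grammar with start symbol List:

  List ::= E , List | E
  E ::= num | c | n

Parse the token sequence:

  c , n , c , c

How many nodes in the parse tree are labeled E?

4

[List [E c] , [List [E n] , [List [E c] , [List [E c]]]]]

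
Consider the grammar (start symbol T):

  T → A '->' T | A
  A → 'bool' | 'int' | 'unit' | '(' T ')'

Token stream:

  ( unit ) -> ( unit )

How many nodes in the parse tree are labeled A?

4

[T [A ( [T [A unit]] )] -> [T [A ( [T [A unit]] )]]]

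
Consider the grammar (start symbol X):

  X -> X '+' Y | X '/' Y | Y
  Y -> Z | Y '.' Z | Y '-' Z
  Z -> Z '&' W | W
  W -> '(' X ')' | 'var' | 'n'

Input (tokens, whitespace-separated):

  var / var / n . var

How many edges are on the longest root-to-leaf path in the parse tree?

[X [X [X [Y [Z [W var]]]] / [Y [Z [W var]]]] / [Y [Y [Z [W n]]] . [Z [W var]]]]

6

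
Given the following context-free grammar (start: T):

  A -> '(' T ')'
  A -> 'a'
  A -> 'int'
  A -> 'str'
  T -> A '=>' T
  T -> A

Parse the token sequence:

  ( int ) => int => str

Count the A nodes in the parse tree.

[T [A ( [T [A int]] )] => [T [A int] => [T [A str]]]]

4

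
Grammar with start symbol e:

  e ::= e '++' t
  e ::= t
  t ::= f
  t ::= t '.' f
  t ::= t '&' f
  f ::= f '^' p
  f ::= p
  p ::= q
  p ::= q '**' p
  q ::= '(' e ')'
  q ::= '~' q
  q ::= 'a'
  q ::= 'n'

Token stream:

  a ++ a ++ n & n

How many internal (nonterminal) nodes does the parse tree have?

19

[e [e [e [t [f [p [q a]]]]] ++ [t [f [p [q a]]]]] ++ [t [t [f [p [q n]]]] & [f [p [q n]]]]]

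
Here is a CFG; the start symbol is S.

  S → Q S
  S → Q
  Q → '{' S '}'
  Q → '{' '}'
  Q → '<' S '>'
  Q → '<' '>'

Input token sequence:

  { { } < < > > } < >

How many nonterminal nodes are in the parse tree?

[S [Q { [S [Q { }] [S [Q < [S [Q < >]] >]]] }] [S [Q < >]]]

10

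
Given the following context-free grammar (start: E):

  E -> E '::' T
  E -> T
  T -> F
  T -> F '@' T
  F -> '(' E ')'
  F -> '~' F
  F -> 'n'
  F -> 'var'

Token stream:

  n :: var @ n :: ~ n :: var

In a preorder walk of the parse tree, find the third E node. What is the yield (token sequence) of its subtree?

n :: var @ n

[E [E [E [E [T [F n]]] :: [T [F var] @ [T [F n]]]] :: [T [F ~ [F n]]]] :: [T [F var]]]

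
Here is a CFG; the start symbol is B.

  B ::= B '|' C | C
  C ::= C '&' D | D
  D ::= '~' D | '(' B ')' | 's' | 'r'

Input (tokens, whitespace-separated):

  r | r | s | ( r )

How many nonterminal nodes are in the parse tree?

15

[B [B [B [B [C [D r]]] | [C [D r]]] | [C [D s]]] | [C [D ( [B [C [D r]]] )]]]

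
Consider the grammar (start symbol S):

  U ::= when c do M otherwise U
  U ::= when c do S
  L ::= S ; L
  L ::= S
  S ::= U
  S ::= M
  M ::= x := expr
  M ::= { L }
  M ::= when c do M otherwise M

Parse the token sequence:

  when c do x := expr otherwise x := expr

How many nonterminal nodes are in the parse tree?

[S [M when c do [M x := expr] otherwise [M x := expr]]]

4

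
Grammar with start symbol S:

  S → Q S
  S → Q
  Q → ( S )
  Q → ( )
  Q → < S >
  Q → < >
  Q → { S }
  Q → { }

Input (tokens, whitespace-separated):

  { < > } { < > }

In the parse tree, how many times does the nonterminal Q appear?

4

[S [Q { [S [Q < >]] }] [S [Q { [S [Q < >]] }]]]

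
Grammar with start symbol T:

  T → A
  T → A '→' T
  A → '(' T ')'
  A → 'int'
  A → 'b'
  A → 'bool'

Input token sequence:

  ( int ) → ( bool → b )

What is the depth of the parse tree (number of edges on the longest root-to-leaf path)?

[T [A ( [T [A int]] )] → [T [A ( [T [A bool] → [T [A b]]] )]]]

6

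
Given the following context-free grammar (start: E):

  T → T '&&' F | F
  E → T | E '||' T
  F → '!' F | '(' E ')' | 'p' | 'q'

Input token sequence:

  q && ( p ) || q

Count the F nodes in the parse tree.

[E [E [T [T [F q]] && [F ( [E [T [F p]]] )]]] || [T [F q]]]

4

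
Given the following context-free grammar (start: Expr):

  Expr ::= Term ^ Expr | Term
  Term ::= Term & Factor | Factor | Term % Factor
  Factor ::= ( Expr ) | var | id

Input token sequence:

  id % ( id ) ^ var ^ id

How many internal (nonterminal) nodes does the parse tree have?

[Expr [Term [Term [Factor id]] % [Factor ( [Expr [Term [Factor id]]] )]] ^ [Expr [Term [Factor var]] ^ [Expr [Term [Factor id]]]]]

14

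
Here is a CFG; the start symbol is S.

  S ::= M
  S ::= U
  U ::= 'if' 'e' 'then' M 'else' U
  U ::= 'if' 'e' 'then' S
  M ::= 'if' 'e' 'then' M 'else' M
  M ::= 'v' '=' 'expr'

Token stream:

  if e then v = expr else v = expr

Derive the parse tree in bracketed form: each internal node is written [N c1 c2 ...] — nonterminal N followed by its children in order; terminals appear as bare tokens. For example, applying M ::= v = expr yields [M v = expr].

S
M
if e then M else M
if e then v = expr else M
if e then v = expr else v = expr

[S [M if e then [M v = expr] else [M v = expr]]]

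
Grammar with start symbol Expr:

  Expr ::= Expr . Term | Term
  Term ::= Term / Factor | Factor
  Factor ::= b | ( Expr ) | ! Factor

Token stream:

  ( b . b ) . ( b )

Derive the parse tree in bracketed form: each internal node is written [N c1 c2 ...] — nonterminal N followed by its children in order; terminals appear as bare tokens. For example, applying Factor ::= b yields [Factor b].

[Expr [Expr [Term [Factor ( [Expr [Expr [Term [Factor b]]] . [Term [Factor b]]] )]]] . [Term [Factor ( [Expr [Term [Factor b]]] )]]]

Expr
Expr . Term
Term . Term
Factor . Term
( Expr ) . Term
( Expr . Term ) . Term
( Term . Term ) . Term
( Factor . Term ) . Term
( b . Term ) . Term
( b . Factor ) . Term
( b . b ) . Term
( b . b ) . Factor
( b . b ) . ( Expr )
( b . b ) . ( Term )
( b . b ) . ( Factor )
( b . b ) . ( b )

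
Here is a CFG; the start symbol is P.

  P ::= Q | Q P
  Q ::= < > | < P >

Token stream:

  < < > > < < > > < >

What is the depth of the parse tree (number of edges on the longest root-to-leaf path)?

5

[P [Q < [P [Q < >]] >] [P [Q < [P [Q < >]] >] [P [Q < >]]]]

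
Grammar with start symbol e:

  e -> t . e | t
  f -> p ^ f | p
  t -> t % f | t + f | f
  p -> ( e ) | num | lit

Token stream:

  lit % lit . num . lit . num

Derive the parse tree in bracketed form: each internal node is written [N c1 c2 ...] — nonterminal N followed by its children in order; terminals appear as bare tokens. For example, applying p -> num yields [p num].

e
t . e
t % f . e
f % f . e
p % f . e
lit % f . e
lit % p . e
lit % lit . e
lit % lit . t . e
lit % lit . f . e
lit % lit . p . e
lit % lit . num . e
lit % lit . num . t . e
lit % lit . num . f . e
lit % lit . num . p . e
lit % lit . num . lit . e
lit % lit . num . lit . t
lit % lit . num . lit . f
lit % lit . num . lit . p
lit % lit . num . lit . num

[e [t [t [f [p lit]]] % [f [p lit]]] . [e [t [f [p num]]] . [e [t [f [p lit]]] . [e [t [f [p num]]]]]]]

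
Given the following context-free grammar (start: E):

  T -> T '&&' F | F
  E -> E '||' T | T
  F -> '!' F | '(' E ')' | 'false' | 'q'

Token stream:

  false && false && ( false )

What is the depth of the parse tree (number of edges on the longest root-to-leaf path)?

[E [T [T [T [F false]] && [F false]] && [F ( [E [T [F false]]] )]]]

6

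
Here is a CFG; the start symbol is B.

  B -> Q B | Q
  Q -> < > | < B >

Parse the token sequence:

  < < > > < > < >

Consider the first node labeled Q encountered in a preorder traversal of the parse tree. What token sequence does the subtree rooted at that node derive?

< < > >

[B [Q < [B [Q < >]] >] [B [Q < >] [B [Q < >]]]]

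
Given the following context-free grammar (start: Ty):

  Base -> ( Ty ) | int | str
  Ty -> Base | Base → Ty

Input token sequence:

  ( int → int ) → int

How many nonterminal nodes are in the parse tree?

8

[Ty [Base ( [Ty [Base int] → [Ty [Base int]]] )] → [Ty [Base int]]]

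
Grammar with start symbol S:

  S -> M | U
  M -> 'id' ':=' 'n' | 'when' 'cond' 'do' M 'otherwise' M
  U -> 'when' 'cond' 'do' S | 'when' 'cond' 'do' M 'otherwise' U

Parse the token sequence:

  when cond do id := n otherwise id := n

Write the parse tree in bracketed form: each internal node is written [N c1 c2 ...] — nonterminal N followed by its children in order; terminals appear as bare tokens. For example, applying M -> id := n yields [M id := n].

S
M
when cond do M otherwise M
when cond do id := n otherwise M
when cond do id := n otherwise id := n

[S [M when cond do [M id := n] otherwise [M id := n]]]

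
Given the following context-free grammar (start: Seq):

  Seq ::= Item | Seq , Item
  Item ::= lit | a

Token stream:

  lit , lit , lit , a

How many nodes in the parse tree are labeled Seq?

4

[Seq [Seq [Seq [Seq [Item lit]] , [Item lit]] , [Item lit]] , [Item a]]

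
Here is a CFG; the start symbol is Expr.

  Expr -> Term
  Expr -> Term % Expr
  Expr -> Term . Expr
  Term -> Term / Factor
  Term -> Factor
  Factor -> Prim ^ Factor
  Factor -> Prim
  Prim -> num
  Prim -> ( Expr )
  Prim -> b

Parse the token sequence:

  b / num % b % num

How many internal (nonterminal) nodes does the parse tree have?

15

[Expr [Term [Term [Factor [Prim b]]] / [Factor [Prim num]]] % [Expr [Term [Factor [Prim b]]] % [Expr [Term [Factor [Prim num]]]]]]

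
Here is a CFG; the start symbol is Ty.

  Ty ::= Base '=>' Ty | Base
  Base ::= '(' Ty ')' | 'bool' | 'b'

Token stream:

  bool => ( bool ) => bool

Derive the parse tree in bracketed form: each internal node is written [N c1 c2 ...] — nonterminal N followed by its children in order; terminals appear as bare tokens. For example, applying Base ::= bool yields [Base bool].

[Ty [Base bool] => [Ty [Base ( [Ty [Base bool]] )] => [Ty [Base bool]]]]

Ty
Base => Ty
bool => Ty
bool => Base => Ty
bool => ( Ty ) => Ty
bool => ( Base ) => Ty
bool => ( bool ) => Ty
bool => ( bool ) => Base
bool => ( bool ) => bool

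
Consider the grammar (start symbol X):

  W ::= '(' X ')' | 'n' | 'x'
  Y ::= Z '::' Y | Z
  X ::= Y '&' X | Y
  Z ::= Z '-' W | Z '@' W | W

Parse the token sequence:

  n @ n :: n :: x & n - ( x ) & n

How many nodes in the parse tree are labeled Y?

[X [Y [Z [Z [W n]] @ [W n]] :: [Y [Z [W n]] :: [Y [Z [W x]]]]] & [X [Y [Z [Z [W n]] - [W ( [X [Y [Z [W x]]]] )]]] & [X [Y [Z [W n]]]]]]

6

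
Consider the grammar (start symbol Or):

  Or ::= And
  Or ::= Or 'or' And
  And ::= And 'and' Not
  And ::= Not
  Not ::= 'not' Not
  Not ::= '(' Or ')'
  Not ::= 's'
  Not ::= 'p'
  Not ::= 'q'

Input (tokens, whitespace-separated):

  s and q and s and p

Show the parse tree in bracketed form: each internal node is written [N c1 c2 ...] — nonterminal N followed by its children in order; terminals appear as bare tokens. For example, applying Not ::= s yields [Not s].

Or
And
And and Not
And and Not and Not
And and Not and Not and Not
Not and Not and Not and Not
s and Not and Not and Not
s and q and Not and Not
s and q and s and Not
s and q and s and p

[Or [And [And [And [And [Not s]] and [Not q]] and [Not s]] and [Not p]]]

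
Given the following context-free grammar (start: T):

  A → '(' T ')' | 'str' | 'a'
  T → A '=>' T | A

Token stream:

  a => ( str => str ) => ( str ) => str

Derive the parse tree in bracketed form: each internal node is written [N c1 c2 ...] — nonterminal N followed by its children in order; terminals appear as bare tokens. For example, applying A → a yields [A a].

T
A => T
a => T
a => A => T
a => ( T ) => T
a => ( A => T ) => T
a => ( str => T ) => T
a => ( str => A ) => T
a => ( str => str ) => T
a => ( str => str ) => A => T
a => ( str => str ) => ( T ) => T
a => ( str => str ) => ( A ) => T
a => ( str => str ) => ( str ) => T
a => ( str => str ) => ( str ) => A
a => ( str => str ) => ( str ) => str

[T [A a] => [T [A ( [T [A str] => [T [A str]]] )] => [T [A ( [T [A str]] )] => [T [A str]]]]]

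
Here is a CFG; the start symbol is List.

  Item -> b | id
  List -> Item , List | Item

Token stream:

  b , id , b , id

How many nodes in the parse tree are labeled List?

[List [Item b] , [List [Item id] , [List [Item b] , [List [Item id]]]]]

4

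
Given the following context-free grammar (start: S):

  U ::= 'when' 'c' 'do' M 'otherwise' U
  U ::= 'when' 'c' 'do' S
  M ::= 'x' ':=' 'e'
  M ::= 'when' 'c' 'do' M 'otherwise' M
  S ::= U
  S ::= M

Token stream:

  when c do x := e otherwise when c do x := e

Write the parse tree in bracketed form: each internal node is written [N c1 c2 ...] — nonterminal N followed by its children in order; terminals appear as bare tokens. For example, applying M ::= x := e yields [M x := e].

[S [U when c do [M x := e] otherwise [U when c do [S [M x := e]]]]]

S
U
when c do M otherwise U
when c do x := e otherwise U
when c do x := e otherwise when c do S
when c do x := e otherwise when c do M
when c do x := e otherwise when c do x := e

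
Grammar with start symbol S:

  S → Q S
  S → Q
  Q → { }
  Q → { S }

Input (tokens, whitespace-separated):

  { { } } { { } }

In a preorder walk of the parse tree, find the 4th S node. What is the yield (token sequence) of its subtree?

{ }

[S [Q { [S [Q { }]] }] [S [Q { [S [Q { }]] }]]]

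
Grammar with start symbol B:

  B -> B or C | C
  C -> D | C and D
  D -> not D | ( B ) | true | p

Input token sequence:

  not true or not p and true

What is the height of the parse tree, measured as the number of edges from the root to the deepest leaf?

5

[B [B [C [D not [D true]]]] or [C [C [D not [D p]]] and [D true]]]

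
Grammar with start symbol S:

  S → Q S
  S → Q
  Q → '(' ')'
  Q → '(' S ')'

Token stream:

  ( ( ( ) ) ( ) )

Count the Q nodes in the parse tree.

4

[S [Q ( [S [Q ( [S [Q ( )]] )] [S [Q ( )]]] )]]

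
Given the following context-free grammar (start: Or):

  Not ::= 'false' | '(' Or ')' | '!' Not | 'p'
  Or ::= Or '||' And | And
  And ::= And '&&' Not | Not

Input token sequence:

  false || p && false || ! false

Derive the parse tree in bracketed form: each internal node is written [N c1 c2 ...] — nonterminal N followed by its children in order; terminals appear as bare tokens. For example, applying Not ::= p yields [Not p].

[Or [Or [Or [And [Not false]]] || [And [And [Not p]] && [Not false]]] || [And [Not ! [Not false]]]]

Or
Or || And
Or || And || And
And || And || And
Not || And || And
false || And || And
false || And && Not || And
false || Not && Not || And
false || p && Not || And
false || p && false || And
false || p && false || Not
false || p && false || ! Not
false || p && false || ! false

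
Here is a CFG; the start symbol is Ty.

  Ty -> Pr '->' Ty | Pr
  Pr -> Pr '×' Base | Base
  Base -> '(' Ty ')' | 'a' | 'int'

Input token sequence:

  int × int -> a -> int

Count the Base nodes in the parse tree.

[Ty [Pr [Pr [Base int]] × [Base int]] -> [Ty [Pr [Base a]] -> [Ty [Pr [Base int]]]]]

4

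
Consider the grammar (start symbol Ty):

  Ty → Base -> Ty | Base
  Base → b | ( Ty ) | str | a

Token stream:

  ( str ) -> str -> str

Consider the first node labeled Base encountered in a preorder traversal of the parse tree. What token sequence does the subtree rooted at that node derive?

( str )

[Ty [Base ( [Ty [Base str]] )] -> [Ty [Base str] -> [Ty [Base str]]]]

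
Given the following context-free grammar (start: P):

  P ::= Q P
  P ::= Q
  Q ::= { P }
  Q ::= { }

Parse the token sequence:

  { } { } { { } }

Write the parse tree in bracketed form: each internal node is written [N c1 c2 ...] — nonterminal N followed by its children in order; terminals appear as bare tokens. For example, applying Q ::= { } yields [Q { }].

[P [Q { }] [P [Q { }] [P [Q { [P [Q { }]] }]]]]

P
Q P
{ } P
{ } Q P
{ } { } P
{ } { } Q
{ } { } { P }
{ } { } { Q }
{ } { } { { } }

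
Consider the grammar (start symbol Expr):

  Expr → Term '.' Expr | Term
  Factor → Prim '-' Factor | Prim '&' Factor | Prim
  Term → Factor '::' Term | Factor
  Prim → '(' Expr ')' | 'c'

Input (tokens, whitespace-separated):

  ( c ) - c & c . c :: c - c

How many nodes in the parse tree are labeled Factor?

7

[Expr [Term [Factor [Prim ( [Expr [Term [Factor [Prim c]]]] )] - [Factor [Prim c] & [Factor [Prim c]]]]] . [Expr [Term [Factor [Prim c]] :: [Term [Factor [Prim c] - [Factor [Prim c]]]]]]]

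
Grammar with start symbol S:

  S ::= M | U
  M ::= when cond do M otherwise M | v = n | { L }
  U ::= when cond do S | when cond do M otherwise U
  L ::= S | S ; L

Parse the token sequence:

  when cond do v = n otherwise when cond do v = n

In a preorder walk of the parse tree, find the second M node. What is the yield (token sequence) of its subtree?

[S [U when cond do [M v = n] otherwise [U when cond do [S [M v = n]]]]]

v = n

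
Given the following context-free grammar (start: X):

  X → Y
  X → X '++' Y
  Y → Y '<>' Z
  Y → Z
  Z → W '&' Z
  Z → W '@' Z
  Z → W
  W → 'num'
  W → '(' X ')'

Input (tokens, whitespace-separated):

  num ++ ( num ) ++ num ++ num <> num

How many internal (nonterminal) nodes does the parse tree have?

23

[X [X [X [X [Y [Z [W num]]]] ++ [Y [Z [W ( [X [Y [Z [W num]]]] )]]]] ++ [Y [Z [W num]]]] ++ [Y [Y [Z [W num]]] <> [Z [W num]]]]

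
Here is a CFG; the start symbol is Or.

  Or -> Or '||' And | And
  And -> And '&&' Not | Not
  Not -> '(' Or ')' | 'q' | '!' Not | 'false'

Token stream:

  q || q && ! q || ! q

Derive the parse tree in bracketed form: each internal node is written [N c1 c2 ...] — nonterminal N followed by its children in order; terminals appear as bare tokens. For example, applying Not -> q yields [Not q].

Or
Or || And
Or || And || And
And || And || And
Not || And || And
q || And || And
q || And && Not || And
q || Not && Not || And
q || q && Not || And
q || q && ! Not || And
q || q && ! q || And
q || q && ! q || Not
q || q && ! q || ! Not
q || q && ! q || ! q

[Or [Or [Or [And [Not q]]] || [And [And [Not q]] && [Not ! [Not q]]]] || [And [Not ! [Not q]]]]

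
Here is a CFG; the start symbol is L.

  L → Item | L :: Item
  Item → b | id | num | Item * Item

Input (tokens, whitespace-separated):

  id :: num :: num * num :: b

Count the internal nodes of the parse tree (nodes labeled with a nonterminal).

[L [L [L [L [Item id]] :: [Item num]] :: [Item [Item num] * [Item num]]] :: [Item b]]

10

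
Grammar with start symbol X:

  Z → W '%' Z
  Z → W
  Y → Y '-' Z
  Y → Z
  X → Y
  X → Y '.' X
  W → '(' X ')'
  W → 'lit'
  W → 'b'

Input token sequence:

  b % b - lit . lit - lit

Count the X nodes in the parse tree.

2

[X [Y [Y [Z [W b] % [Z [W b]]]] - [Z [W lit]]] . [X [Y [Y [Z [W lit]]] - [Z [W lit]]]]]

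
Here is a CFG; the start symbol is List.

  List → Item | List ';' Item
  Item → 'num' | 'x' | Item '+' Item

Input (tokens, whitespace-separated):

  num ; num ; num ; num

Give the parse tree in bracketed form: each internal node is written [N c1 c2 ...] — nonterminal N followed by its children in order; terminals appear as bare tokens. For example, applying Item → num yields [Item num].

[List [List [List [List [Item num]] ; [Item num]] ; [Item num]] ; [Item num]]

List
List ; Item
List ; Item ; Item
List ; Item ; Item ; Item
Item ; Item ; Item ; Item
num ; Item ; Item ; Item
num ; num ; Item ; Item
num ; num ; num ; Item
num ; num ; num ; num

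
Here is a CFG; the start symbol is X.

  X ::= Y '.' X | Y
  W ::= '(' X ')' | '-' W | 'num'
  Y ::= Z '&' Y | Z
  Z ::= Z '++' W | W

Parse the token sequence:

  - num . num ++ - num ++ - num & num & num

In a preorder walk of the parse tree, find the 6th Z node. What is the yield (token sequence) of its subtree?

num

[X [Y [Z [W - [W num]]]] . [X [Y [Z [Z [Z [W num]] ++ [W - [W num]]] ++ [W - [W num]]] & [Y [Z [W num]] & [Y [Z [W num]]]]]]]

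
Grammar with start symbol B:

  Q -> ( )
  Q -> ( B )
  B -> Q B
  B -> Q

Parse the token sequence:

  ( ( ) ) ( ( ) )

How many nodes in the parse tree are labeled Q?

4

[B [Q ( [B [Q ( )]] )] [B [Q ( [B [Q ( )]] )]]]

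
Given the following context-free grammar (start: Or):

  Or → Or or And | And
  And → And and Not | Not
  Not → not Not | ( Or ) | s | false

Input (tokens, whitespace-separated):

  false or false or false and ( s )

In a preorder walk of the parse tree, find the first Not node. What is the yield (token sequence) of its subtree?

[Or [Or [Or [And [Not false]]] or [And [Not false]]] or [And [And [Not false]] and [Not ( [Or [And [Not s]]] )]]]

false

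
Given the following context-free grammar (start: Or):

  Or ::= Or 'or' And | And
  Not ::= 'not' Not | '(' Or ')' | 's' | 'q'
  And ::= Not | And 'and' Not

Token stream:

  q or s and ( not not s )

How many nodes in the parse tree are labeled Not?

[Or [Or [And [Not q]]] or [And [And [Not s]] and [Not ( [Or [And [Not not [Not not [Not s]]]]] )]]]

6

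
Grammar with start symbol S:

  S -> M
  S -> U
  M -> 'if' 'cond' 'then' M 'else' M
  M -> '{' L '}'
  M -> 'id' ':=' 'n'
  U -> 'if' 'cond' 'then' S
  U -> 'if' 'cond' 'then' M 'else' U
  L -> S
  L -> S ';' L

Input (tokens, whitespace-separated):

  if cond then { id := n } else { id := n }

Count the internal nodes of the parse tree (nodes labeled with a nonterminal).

[S [M if cond then [M { [L [S [M id := n]]] }] else [M { [L [S [M id := n]]] }]]]

10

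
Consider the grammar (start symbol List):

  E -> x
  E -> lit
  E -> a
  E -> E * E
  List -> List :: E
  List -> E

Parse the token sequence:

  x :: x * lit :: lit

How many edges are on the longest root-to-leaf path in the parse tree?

4

[List [List [List [E x]] :: [E [E x] * [E lit]]] :: [E lit]]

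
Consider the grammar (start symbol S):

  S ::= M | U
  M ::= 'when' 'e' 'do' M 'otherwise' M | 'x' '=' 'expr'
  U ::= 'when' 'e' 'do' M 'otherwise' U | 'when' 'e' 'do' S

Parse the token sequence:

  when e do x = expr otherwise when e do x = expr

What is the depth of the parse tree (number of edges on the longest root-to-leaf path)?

[S [U when e do [M x = expr] otherwise [U when e do [S [M x = expr]]]]]

5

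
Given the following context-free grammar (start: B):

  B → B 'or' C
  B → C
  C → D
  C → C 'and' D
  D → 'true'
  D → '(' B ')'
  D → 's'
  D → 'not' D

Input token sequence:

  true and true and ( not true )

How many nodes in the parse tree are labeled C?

4

[B [C [C [C [D true]] and [D true]] and [D ( [B [C [D not [D true]]]] )]]]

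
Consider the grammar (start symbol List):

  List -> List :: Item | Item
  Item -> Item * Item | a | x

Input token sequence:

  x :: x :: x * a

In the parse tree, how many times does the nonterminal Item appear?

5

[List [List [List [Item x]] :: [Item x]] :: [Item [Item x] * [Item a]]]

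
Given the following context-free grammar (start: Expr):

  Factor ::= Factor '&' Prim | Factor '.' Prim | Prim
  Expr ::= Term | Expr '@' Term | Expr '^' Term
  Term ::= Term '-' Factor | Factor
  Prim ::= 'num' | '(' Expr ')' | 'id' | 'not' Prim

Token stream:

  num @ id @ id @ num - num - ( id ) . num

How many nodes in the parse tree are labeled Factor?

[Expr [Expr [Expr [Expr [Term [Factor [Prim num]]]] @ [Term [Factor [Prim id]]]] @ [Term [Factor [Prim id]]]] @ [Term [Term [Term [Factor [Prim num]]] - [Factor [Prim num]]] - [Factor [Factor [Prim ( [Expr [Term [Factor [Prim id]]]] )]] . [Prim num]]]]

8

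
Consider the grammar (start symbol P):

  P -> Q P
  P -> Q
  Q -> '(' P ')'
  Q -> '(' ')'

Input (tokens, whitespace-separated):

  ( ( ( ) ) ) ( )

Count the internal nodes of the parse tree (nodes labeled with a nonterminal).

[P [Q ( [P [Q ( [P [Q ( )]] )]] )] [P [Q ( )]]]

8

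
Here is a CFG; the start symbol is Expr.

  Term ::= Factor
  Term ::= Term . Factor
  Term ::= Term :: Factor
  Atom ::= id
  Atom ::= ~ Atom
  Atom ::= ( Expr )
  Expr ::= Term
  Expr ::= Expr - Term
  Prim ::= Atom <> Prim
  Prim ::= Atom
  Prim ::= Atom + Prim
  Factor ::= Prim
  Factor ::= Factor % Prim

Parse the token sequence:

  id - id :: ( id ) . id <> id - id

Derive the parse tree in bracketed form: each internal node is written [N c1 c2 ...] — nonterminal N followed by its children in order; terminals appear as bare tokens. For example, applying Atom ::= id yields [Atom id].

[Expr [Expr [Expr [Term [Factor [Prim [Atom id]]]]] - [Term [Term [Term [Factor [Prim [Atom id]]]] :: [Factor [Prim [Atom ( [Expr [Term [Factor [Prim [Atom id]]]]] )]]]] . [Factor [Prim [Atom id] <> [Prim [Atom id]]]]]] - [Term [Factor [Prim [Atom id]]]]]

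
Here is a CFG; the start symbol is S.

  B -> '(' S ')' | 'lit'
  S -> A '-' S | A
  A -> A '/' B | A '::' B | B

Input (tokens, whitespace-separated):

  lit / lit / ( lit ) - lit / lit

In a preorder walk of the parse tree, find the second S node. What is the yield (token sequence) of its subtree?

[S [A [A [A [B lit]] / [B lit]] / [B ( [S [A [B lit]]] )]] - [S [A [A [B lit]] / [B lit]]]]

lit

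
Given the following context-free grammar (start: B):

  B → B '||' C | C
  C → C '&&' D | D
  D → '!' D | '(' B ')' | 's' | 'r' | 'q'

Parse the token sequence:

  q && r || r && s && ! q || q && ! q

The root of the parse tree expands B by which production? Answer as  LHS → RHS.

B → B '||' C

[B [B [B [C [C [D q]] && [D r]]] || [C [C [C [D r]] && [D s]] && [D ! [D q]]]] || [C [C [D q]] && [D ! [D q]]]]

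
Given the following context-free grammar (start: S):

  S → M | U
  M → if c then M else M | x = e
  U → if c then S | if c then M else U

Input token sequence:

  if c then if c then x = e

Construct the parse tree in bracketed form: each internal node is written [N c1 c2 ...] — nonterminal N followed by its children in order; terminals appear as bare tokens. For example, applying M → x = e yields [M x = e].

S
U
if c then S
if c then U
if c then if c then S
if c then if c then M
if c then if c then x = e

[S [U if c then [S [U if c then [S [M x = e]]]]]]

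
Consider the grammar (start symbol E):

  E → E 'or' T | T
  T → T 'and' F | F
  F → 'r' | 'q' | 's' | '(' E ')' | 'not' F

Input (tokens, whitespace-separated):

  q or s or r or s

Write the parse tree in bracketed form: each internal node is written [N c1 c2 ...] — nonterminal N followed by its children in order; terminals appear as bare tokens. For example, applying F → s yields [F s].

[E [E [E [E [T [F q]]] or [T [F s]]] or [T [F r]]] or [T [F s]]]

E
E or T
E or T or T
E or T or T or T
T or T or T or T
F or T or T or T
q or T or T or T
q or F or T or T
q or s or T or T
q or s or F or T
q or s or r or T
q or s or r or F
q or s or r or s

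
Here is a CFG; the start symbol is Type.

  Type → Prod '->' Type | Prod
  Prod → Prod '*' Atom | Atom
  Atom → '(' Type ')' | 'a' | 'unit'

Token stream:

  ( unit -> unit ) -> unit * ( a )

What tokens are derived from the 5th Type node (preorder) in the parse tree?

[Type [Prod [Atom ( [Type [Prod [Atom unit]] -> [Type [Prod [Atom unit]]]] )]] -> [Type [Prod [Prod [Atom unit]] * [Atom ( [Type [Prod [Atom a]]] )]]]]

a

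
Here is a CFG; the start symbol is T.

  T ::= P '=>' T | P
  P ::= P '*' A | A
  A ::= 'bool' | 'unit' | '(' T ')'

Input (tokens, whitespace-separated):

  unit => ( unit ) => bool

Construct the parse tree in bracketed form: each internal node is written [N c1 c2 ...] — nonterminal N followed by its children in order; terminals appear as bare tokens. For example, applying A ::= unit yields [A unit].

T
P => T
A => T
unit => T
unit => P => T
unit => A => T
unit => ( T ) => T
unit => ( P ) => T
unit => ( A ) => T
unit => ( unit ) => T
unit => ( unit ) => P
unit => ( unit ) => A
unit => ( unit ) => bool

[T [P [A unit]] => [T [P [A ( [T [P [A unit]]] )]] => [T [P [A bool]]]]]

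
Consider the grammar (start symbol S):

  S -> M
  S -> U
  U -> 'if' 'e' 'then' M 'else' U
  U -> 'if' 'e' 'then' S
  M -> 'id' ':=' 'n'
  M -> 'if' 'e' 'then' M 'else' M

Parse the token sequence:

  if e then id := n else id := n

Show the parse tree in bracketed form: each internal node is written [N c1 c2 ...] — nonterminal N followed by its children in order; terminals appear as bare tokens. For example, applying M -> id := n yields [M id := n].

S
M
if e then M else M
if e then id := n else M
if e then id := n else id := n

[S [M if e then [M id := n] else [M id := n]]]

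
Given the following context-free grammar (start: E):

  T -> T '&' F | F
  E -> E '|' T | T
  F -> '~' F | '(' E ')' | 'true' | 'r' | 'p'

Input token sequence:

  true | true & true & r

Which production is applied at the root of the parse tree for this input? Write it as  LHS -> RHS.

[E [E [T [F true]]] | [T [T [T [F true]] & [F true]] & [F r]]]

E -> E '|' T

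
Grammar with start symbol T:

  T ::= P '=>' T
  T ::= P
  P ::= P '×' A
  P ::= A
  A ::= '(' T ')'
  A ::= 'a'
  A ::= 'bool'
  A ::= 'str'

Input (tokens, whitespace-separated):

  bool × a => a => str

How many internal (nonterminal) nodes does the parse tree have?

11

[T [P [P [A bool]] × [A a]] => [T [P [A a]] => [T [P [A str]]]]]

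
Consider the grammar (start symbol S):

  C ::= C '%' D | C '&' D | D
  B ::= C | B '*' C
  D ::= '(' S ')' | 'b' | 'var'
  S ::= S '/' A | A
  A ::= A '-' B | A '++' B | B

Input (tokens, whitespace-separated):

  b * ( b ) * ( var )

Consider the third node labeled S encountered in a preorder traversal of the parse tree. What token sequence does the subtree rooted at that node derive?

var

[S [A [B [B [B [C [D b]]] * [C [D ( [S [A [B [C [D b]]]]] )]]] * [C [D ( [S [A [B [C [D var]]]]] )]]]]]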